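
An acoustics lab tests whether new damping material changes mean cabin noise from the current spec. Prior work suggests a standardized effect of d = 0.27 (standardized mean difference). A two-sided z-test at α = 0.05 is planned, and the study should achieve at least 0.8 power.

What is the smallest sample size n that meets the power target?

n = 108

For power 0.8 need Φ(δ − z_{0.025}) = 0.8, so δ = z_{0.025} + z_{0.20} = 1.960 + 0.842 = 2.802.
(Ignoring the negligible lower-tail rejection probability gives the usual closed-form inversion.)
δ = d·√n ⇒ n = (δ/d)² = (2.802 / 0.27)² = 107.67.
Round up to the next whole unit.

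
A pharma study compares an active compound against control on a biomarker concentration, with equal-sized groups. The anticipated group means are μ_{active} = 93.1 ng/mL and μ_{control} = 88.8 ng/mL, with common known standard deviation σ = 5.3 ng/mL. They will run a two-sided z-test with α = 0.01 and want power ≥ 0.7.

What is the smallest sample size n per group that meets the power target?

n = 30 per group

Standardized effect: d = |μ_{active} − μ_{control}| / σ = |93.1 − 88.8| / 5.3 = 0.8113
For power 0.7 need Φ(δ − z_{0.005}) = 0.7, so δ = z_{0.005} + z_{0.30} = 2.576 + 0.524 = 3.100.
(For δ > 0 the lower-tail rejection region contributes negligibly to power, so the one-term inversion is standard.)
δ = d·√(n/2) ⇒ n = 2(δ/d)² = 2 × (3.100 / 0.8113)² = 29.20.
Round up to the next whole unit.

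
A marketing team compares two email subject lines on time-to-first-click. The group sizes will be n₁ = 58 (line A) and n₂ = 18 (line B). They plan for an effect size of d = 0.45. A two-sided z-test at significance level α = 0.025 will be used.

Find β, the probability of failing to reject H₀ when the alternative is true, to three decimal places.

β ≈ 0.717

Noncentrality parameter: δ = d / √(1/n₁ + 1/n₂) = 0.45 / √(1/58 + 1/18) = 1.6678
Two-sided α = 0.025 → critical value z_{0.0125} = 2.241.
Power = Φ(δ − 2.241) + Φ(−δ − 2.241) = Φ(-0.574) + Φ(-3.909) = 0.2831 + 0.0000 = 0.2832.
Type II error: β = 1 − power = 1 − 0.2832 = 0.7168.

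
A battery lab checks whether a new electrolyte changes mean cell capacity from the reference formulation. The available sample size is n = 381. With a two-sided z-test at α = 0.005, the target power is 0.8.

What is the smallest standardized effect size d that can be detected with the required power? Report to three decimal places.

Required noncentrality: δ = z_{0.0025} + z_{0.20} = 2.807 + 0.842 = 3.649.
(Lower-tail contribution to power is negligible for δ > 0.)
δ = d·√n ⇒ d = δ/√n = 3.649/√381 = 0.1869.

d ≈ 0.187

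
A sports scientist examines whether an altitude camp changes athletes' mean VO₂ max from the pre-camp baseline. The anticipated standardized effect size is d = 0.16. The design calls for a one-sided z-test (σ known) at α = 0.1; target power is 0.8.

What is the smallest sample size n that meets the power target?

n = 177

Set Φ(δ − 1.282) = 0.8; then δ − 1.282 = Φ⁻¹(0.8) = 0.842, giving δ = 2.123.
δ = d·√n ⇒ n = (δ/d)² = (2.123 / 0.16)² = 176.09.
Round up to the next whole unit.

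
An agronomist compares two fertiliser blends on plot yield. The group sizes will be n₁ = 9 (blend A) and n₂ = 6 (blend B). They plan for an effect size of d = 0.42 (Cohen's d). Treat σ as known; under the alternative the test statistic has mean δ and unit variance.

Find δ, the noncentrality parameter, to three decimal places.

The noncentrality parameter scales effect size by the design's sample-size factor: δ = d / √(1/n₁ + 1/n₂) = 0.42 / √(1/9 + 1/6) = 0.7969

δ ≈ 0.797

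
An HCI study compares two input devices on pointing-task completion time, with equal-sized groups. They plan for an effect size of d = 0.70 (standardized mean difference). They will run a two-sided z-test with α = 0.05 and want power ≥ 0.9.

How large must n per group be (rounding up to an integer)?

n = 43 per group

Set Φ(δ − 1.960) = 0.9; then δ − 1.960 = Φ⁻¹(0.9) = 1.282, giving δ = 3.242.
(The Φ(−δ − z_{α/2}) term is vanishingly small for δ > 0 and is dropped in the standard sample-size formula.)
δ = d·√(n/2) ⇒ n = 2(δ/d)² = 2 × (3.242 / 0.70)² = 42.89.
Rounding up, n = 43 per group.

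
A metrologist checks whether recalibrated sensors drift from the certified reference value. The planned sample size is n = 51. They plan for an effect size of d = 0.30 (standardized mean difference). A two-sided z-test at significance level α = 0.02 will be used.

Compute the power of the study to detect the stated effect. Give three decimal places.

Noncentrality parameter: δ = d·√n = 0.30 × √51 = 2.1424
Two-sided α = 0.02 → critical value z_{0.01} = 2.326.
Power = Φ(δ − 2.326) + Φ(−δ − 2.326) = Φ(-0.184) + Φ(-4.469) = 0.4270 + 0.0000 = 0.4270.

Power ≈ 0.427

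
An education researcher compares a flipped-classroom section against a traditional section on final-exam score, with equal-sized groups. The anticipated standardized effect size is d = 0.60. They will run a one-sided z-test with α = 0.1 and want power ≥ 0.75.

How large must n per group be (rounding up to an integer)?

n = 22 per group

Set Φ(δ − 1.282) = 0.75; then δ − 1.282 = Φ⁻¹(0.75) = 0.674, giving δ = 1.956.
δ = d·√(n/2) ⇒ n = 2(δ/d)² = 2 × (1.956 / 0.60)² = 21.26.
Rounding up, n = 22 per group.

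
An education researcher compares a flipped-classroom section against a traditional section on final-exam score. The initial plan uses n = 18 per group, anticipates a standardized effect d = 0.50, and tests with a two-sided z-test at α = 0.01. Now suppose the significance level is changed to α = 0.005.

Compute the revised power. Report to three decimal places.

δ = d·√(n/2) = 0.50 × √(18/2) = 1.5000 (unchanged). New critical value: z_{0.0025} = 2.807.
Revised power = Φ(δ − 2.807) + Φ(−δ − 2.807) = Φ(-1.307) + Φ(-4.307) = 0.0956 + 0.0000 = 0.0956.

Power ≈ 0.096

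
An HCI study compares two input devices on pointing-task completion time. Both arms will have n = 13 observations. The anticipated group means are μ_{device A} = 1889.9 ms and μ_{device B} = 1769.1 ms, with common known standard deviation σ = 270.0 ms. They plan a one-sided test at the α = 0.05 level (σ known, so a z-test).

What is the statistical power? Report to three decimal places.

Standardized effect: d = |μ_{device A} − μ_{device B}| / σ = |1889.9 − 1769.1| / 270.0 = 0.4474
Noncentrality parameter: δ = d·√(n/2) = 0.4474 × √(13/2) = 1.1407
Critical value for a one-sided test at α = 0.05: z_α = 1.645.
Power = Φ(δ − 1.645) = Φ(-0.504) = 0.3071.

Power ≈ 0.307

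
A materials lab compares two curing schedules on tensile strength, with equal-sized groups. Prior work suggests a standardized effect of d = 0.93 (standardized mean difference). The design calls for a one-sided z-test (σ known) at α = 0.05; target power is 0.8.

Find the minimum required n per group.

n = 15 per group

Set Φ(δ − 1.645) = 0.8; then δ − 1.645 = Φ⁻¹(0.8) = 0.842, giving δ = 2.486.
δ = d·√(n/2) ⇒ n = 2(δ/d)² = 2 × (2.486 / 0.93)² = 14.30.
Round up to the next whole unit.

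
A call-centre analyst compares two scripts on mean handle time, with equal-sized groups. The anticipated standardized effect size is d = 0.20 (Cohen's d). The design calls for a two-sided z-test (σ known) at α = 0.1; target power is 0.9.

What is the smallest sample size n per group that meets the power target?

n = 429 per group

Set Φ(δ − 1.645) = 0.9; then δ − 1.645 = Φ⁻¹(0.9) = 1.282, giving δ = 2.926.
(The Φ(−δ − z_{α/2}) term is vanishingly small for δ > 0 and is dropped in the standard sample-size formula.)
δ = d·√(n/2) ⇒ n = 2(δ/d)² = 2 × (2.926 / 0.20)² = 428.19.
Round up to the next whole unit.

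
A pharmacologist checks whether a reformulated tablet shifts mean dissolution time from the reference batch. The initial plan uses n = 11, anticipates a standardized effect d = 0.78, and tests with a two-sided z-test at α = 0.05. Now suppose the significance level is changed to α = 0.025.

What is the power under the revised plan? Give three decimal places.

δ = d·√n = 0.78 × √11 = 2.5870 (unchanged). New critical value: z_{0.0125} = 2.241.
Revised power = Φ(δ − 2.241) + Φ(−δ − 2.241) = Φ(0.346) + Φ(-4.828) = 0.6352 + 0.0000 = 0.6352.

Power ≈ 0.635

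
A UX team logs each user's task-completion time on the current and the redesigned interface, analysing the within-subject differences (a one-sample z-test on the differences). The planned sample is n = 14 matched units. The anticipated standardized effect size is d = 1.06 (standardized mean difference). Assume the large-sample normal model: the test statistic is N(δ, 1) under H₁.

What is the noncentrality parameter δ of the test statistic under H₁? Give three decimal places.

δ ≈ 3.966

δ = d·√n = 1.06 × √14 = 3.9662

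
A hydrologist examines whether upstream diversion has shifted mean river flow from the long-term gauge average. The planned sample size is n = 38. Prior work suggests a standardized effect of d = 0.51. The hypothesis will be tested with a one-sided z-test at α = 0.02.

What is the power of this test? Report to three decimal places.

Power ≈ 0.862

Noncentrality parameter: δ = d·√n = 0.51 × √38 = 3.1439
One-sided α = 0.02 → critical value z_{0.02} = 2.054.
Power = Φ(δ − 2.054) = Φ(1.090) = 0.8622.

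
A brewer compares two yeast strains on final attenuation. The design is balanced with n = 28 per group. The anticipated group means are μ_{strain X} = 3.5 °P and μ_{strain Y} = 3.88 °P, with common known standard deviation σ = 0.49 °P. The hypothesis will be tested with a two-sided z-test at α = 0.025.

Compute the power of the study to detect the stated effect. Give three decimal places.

Power ≈ 0.745

Standardized effect: d = |μ_{strain X} − μ_{strain Y}| / σ = |3.5 − 3.88| / 0.49 = 0.7755
Noncentrality parameter: δ = d·√(n/2) = 0.7755 × √(28/2) = 2.9017
Two-sided α = 0.025 → critical value z_{0.0125} = 2.241.
Power = Φ(δ − 2.241) + Φ(−δ − 2.241) = Φ(0.660) + Φ(-5.143) = 0.7455 + 0.0000 = 0.7455.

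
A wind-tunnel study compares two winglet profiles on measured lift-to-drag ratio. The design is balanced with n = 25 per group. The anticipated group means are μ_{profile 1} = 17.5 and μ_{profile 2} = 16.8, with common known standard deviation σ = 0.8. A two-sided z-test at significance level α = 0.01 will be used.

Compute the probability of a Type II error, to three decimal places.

β ≈ 0.302

Standardized effect: d = |μ_{profile 1} − μ_{profile 2}| / σ = |17.5 − 16.8| / 0.8 = 0.8750
Noncentrality parameter: δ = d·√(n/2) = 0.8750 × √(25/2) = 3.0936
Two-sided α = 0.01 → critical value z_{0.005} = 2.576.
Power = Φ(δ − 2.576) + Φ(−δ − 2.576) = Φ(0.518) + Φ(-5.669) = 0.6977 + 0.0000 = 0.6977.
Type II error: β = 1 − power = 1 − 0.6977 = 0.3023.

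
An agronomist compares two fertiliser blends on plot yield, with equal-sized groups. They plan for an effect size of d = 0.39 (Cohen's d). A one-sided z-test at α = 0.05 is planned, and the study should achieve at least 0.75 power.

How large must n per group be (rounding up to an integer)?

For power 0.75 need Φ(δ − z_{0.05}) = 0.75, so δ = z_{0.05} + z_{0.25} = 1.645 + 0.674 = 2.319.
δ = d·√(n/2) ⇒ n = 2(δ/d)² = 2 × (2.319 / 0.39)² = 70.73.
Round up to the next whole unit.

n = 71 per group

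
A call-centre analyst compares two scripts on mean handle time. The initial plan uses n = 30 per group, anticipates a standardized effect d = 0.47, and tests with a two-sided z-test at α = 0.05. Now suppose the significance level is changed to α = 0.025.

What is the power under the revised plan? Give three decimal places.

δ = d·√(n/2) = 0.47 × √(30/2) = 1.8203 (unchanged). New critical value: z_{0.0125} = 2.241.
Revised power = Φ(δ − 2.241) + Φ(−δ − 2.241) = Φ(-0.421) + Φ(-4.062) = 0.3368 + 0.0000 = 0.3369.

Power ≈ 0.337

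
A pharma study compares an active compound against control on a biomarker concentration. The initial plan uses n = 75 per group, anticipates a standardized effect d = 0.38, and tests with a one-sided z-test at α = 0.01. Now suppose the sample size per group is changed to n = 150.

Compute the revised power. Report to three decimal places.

Power ≈ 0.833

With n = 150 per group: δ = d·√(n/2) = 0.38 × √(150/2) = 3.2909. Critical value z_{0.01} = 2.326.
Revised power = Φ(δ − 2.326) = Φ(0.965) = 0.8326.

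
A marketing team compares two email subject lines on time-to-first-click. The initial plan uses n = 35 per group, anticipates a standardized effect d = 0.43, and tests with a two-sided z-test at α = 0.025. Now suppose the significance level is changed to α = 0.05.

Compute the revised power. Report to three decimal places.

δ = d·√(n/2) = 0.43 × √(35/2) = 1.7988 (unchanged). New critical value: z_{0.025} = 1.960.
Revised power = Φ(δ − 1.960) + Φ(−δ − 1.960) = Φ(-0.161) + Φ(-3.759) = 0.4360 + 0.0001 = 0.4361.

Power ≈ 0.436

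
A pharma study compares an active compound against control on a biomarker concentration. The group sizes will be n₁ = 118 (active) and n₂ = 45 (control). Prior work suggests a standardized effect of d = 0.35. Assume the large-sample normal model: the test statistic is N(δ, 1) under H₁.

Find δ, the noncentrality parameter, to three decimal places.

The noncentrality parameter scales effect size by the design's sample-size factor: δ = d / √(1/n₁ + 1/n₂) = 0.35 / √(1/118 + 1/45) = 1.9977

δ ≈ 1.998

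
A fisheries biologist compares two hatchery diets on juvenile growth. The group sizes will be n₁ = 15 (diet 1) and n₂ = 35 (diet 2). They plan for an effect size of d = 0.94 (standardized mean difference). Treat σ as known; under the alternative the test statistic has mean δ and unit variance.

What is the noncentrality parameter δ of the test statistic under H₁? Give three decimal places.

δ ≈ 3.046

The noncentrality parameter scales effect size by the design's sample-size factor: δ = d / √(1/n₁ + 1/n₂) = 0.94 / √(1/15 + 1/35) = 3.0459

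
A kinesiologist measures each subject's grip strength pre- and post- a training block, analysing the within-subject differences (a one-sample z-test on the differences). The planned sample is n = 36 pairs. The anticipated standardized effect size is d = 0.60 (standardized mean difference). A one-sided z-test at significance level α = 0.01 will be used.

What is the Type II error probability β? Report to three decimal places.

β ≈ 0.101

Noncentrality parameter: δ = d·√n = 0.60 × √36 = 3.6000
Critical value for a one-sided test at α = 0.01: z_α = 2.326.
Power = Φ(δ − 2.326) = Φ(1.274) = 0.8986.
Type II error: β = 1 − power = 1 − 0.8986 = 0.1014.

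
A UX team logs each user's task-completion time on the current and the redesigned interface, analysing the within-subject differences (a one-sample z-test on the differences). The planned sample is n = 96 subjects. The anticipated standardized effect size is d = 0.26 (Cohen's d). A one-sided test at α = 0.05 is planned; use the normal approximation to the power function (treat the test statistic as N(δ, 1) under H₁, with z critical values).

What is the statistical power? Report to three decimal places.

Power ≈ 0.817

Noncentrality parameter: δ = d·√n = 0.26 × √96 = 2.5475
Critical value for a one-sided test at α = 0.05: z_α = 1.645.
Power = Φ(δ − 1.645) = Φ(0.903) = 0.8166.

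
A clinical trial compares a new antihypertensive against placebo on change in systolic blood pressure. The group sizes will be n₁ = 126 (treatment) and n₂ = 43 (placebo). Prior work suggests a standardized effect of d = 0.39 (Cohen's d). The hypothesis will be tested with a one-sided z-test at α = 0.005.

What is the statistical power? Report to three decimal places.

Power ≈ 0.357

Noncentrality parameter: δ = d / √(1/n₁ + 1/n₂) = 0.39 / √(1/126 + 1/43) = 2.2082
One-sided α = 0.005 → critical value z_{0.005} = 2.576.
Power = Φ(δ − 2.576) = Φ(-0.368) = 0.3566.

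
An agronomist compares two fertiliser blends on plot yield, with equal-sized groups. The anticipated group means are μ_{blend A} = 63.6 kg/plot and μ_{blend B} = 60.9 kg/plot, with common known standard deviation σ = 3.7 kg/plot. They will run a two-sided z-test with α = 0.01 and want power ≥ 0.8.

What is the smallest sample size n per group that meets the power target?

Standardized effect: d = |μ_{blend A} − μ_{blend B}| / σ = |63.6 − 60.9| / 3.7 = 0.7297
Set Φ(δ − 2.576) = 0.8; then δ − 2.576 = Φ⁻¹(0.8) = 0.842, giving δ = 3.417.
(Ignoring the negligible lower-tail rejection probability gives the usual closed-form inversion.)
δ = d·√(n/2) ⇒ n = 2(δ/d)² = 2 × (3.417 / 0.7297)² = 43.86.
Round up to the next whole unit.

n = 44 per group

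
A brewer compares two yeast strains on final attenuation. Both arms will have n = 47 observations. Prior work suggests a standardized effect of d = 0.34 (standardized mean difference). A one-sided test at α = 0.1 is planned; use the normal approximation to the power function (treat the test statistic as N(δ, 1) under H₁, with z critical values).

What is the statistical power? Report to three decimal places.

Noncentrality parameter: δ = d·√(n/2) = 0.34 × √(47/2) = 1.6482
One-sided α = 0.1 → critical value z_{0.1} = 1.282.
Power = Φ(δ − 1.282) = Φ(0.367) = 0.6431.

Power ≈ 0.643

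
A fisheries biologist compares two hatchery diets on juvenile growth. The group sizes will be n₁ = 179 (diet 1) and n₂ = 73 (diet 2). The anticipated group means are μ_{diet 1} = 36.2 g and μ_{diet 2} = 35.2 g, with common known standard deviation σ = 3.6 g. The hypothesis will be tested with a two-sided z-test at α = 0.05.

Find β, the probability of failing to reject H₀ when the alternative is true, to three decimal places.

β ≈ 0.484

Standardized effect: d = |μ_{diet 1} − μ_{diet 2}| / σ = |36.2 − 35.2| / 3.6 = 0.2778
Noncentrality parameter: δ = d / √(1/n₁ + 1/n₂) = 0.2778 / √(1/179 + 1/73) = 2.0003
Critical value for a two-sided test at α = 0.05: z_{α/2} = 1.960.
Power = Φ(δ − 1.960) + Φ(−δ − 1.960) = Φ(0.040) + Φ(-3.960) = 0.5161 + 0.0000 = 0.5161.
Type II error: β = 1 − power = 1 − 0.5161 = 0.4839.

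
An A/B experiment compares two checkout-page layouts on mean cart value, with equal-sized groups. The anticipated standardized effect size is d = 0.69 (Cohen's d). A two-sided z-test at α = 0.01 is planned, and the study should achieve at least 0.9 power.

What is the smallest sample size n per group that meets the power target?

n = 63 per group

Set Φ(δ − 2.576) = 0.9; then δ − 2.576 = Φ⁻¹(0.9) = 1.282, giving δ = 3.857.
(For δ > 0 the lower-tail rejection region contributes negligibly to power, so the one-term inversion is standard.)
δ = d·√(n/2) ⇒ n = 2(δ/d)² = 2 × (3.857 / 0.69)² = 62.51.
Rounding up, n = 63 per group.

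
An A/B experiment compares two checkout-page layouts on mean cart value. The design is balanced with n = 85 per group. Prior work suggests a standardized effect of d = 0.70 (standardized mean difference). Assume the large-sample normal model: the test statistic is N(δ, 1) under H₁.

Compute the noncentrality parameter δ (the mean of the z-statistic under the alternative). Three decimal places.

δ = d·√(n/2) = 0.70 × √(85/2) = 4.5634

δ ≈ 4.563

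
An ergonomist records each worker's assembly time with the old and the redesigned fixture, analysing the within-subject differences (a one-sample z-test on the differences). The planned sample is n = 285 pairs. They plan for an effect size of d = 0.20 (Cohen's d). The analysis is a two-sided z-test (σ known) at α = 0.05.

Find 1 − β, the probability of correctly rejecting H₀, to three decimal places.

Power ≈ 0.922

Noncentrality parameter: δ = d·√n = 0.20 × √285 = 3.3764
Critical value for a two-sided test at α = 0.05: z_{α/2} = 1.960.
Power = Φ(δ − 1.960) + Φ(−δ − 1.960) = Φ(1.416) + Φ(-5.336) = 0.9217 + 0.0000 = 0.9217.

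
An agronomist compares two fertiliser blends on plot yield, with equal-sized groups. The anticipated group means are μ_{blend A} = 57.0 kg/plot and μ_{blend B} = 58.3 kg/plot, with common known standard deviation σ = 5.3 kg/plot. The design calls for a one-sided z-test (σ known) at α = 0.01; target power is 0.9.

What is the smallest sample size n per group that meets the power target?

Standardized effect: d = |μ_{blend A} − μ_{blend B}| / σ = |57.0 − 58.3| / 5.3 = 0.2453
For power 0.9 need Φ(δ − z_{0.01}) = 0.9, so δ = z_{0.01} + z_{0.10} = 2.326 + 1.282 = 3.608.
δ = d·√(n/2) ⇒ n = 2(δ/d)² = 2 × (3.608 / 0.2453)² = 432.72.
Round up to the next whole unit.

n = 433 per group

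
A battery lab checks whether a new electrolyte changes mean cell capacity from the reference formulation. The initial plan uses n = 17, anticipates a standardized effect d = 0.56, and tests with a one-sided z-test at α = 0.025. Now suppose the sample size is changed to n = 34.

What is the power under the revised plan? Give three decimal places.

With n = 34: δ = d·√n = 0.56 × √34 = 3.2653. Critical value z_{0.025} = 1.960.
Revised power = Φ(δ − 1.960) = Φ(1.305) = 0.9041.

Power ≈ 0.904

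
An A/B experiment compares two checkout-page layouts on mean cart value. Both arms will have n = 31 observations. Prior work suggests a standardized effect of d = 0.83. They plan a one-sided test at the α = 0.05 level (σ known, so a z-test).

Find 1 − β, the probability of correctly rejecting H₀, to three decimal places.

Power ≈ 0.948

Noncentrality parameter: δ = d·√(n/2) = 0.83 × √(31/2) = 3.2677
One-sided α = 0.05 → critical value z_{0.05} = 1.645.
Power = Φ(δ − 1.645) = Φ(1.623) = 0.9477.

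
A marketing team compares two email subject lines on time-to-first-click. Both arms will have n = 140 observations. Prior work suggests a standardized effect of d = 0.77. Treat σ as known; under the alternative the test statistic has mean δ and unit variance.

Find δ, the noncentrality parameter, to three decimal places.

δ = d·√(n/2) = 0.77 × √(140/2) = 6.4423

δ ≈ 6.442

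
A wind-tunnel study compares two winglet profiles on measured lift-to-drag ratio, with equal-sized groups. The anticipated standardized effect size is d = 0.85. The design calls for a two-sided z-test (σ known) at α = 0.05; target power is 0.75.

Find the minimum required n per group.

n = 20 per group

Set Φ(δ − 1.960) = 0.75; then δ − 1.960 = Φ⁻¹(0.75) = 0.674, giving δ = 2.634.
(Ignoring the negligible lower-tail rejection probability gives the usual closed-form inversion.)
δ = d·√(n/2) ⇒ n = 2(δ/d)² = 2 × (2.634 / 0.85)² = 19.21.
Round up to the next whole unit.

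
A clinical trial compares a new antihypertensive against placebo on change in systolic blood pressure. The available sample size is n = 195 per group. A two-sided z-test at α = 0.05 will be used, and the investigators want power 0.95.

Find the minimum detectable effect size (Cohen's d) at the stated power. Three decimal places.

Need Φ(δ − 1.960) = 0.95, so δ = 1.960 + 1.645 = 3.605.
(The second rejection-region term Φ(−δ − z_{α/2}) is negligible and dropped.)
δ = d·√(n/2) ⇒ d = δ/√(n/2) = 3.605/√(195/2) = 0.3651.

d ≈ 0.365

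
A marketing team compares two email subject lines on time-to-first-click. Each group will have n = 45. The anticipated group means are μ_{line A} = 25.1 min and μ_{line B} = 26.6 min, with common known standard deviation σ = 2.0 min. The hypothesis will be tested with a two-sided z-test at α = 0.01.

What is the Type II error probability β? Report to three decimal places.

Standardized effect: d = |μ_{line A} − μ_{line B}| / σ = |25.1 − 26.6| / 2.0 = 0.7500
Noncentrality parameter: δ = d·√(n/2) = 0.7500 × √(45/2) = 3.5576
Two-sided α = 0.01 → critical value z_{0.005} = 2.576.
Power = Φ(δ − 2.576) + Φ(−δ − 2.576) = Φ(0.982) + Φ(-6.133) = 0.8369 + 0.0000 = 0.8369.
Type II error: β = 1 − power = 1 − 0.8369 = 0.1631.

β ≈ 0.163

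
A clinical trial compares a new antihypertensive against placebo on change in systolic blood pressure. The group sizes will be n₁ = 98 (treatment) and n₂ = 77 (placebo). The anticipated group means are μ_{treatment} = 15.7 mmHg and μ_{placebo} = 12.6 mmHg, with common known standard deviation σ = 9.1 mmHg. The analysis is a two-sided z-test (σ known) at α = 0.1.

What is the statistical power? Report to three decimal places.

Power ≈ 0.723

Standardized effect: d = |μ_{treatment} − μ_{placebo}| / σ = |15.7 − 12.6| / 9.1 = 0.3407
Noncentrality parameter: λ = d / √(1/n₁ + 1/n₂) = 0.3407 / √(1/98 + 1/77) = 2.2370
Critical value for a two-sided test at α = 0.1: z_{α/2} = 1.645.
Power = Φ(λ − 1.645) + Φ(−λ − 1.645) = Φ(0.592) + Φ(-3.882) = 0.7231 + 0.0001 = 0.7232.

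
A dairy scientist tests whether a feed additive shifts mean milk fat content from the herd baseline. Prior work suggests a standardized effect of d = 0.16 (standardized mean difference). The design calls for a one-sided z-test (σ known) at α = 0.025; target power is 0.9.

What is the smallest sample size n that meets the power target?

Set Φ(δ − 1.960) = 0.9; then δ − 1.960 = Φ⁻¹(0.9) = 1.282, giving δ = 3.242.
δ = d·√n ⇒ n = (δ/d)² = (3.242 / 0.16)² = 410.45.
Round up to the next whole unit.

n = 411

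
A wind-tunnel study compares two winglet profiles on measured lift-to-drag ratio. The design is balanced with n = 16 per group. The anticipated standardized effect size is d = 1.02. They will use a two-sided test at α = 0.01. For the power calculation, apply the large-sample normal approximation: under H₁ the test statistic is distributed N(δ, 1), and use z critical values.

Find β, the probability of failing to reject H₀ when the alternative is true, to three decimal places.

Noncentrality parameter: δ = d·√(n/2) = 1.02 × √(16/2) = 2.8850
Two-sided α = 0.01 → critical value z_{0.005} = 2.576.
Power = Φ(δ − 2.576) + Φ(−δ − 2.576) = Φ(0.309) + Φ(-5.461) = 0.6214 + 0.0000 = 0.6214.
Type II error: β = 1 − power = 1 − 0.6214 = 0.3786.

β ≈ 0.379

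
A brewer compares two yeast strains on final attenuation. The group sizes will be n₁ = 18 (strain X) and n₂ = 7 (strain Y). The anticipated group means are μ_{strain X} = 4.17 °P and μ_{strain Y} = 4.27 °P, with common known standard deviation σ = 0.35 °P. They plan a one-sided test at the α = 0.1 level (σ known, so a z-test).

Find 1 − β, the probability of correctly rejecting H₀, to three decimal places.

Power ≈ 0.261

Standardized effect: d = |μ_{strain X} − μ_{strain Y}| / σ = |4.17 − 4.27| / 0.35 = 0.2857
Noncentrality parameter: δ = d / √(1/n₁ + 1/n₂) = 0.2857 / √(1/18 + 1/7) = 0.6414
Critical value for a one-sided test at α = 0.1: z_α = 1.282.
Power = Φ(δ − 1.282) = Φ(-0.640) = 0.2610.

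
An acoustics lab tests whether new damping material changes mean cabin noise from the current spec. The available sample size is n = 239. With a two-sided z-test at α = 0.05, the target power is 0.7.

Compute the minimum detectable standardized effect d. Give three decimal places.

d ≈ 0.161

Need Φ(δ − 1.960) = 0.7, so δ = 1.960 + 0.524 = 2.484.
(Lower-tail contribution to power is negligible for δ > 0.)
δ = d·√n ⇒ d = δ/√n = 2.484/√239 = 0.1607.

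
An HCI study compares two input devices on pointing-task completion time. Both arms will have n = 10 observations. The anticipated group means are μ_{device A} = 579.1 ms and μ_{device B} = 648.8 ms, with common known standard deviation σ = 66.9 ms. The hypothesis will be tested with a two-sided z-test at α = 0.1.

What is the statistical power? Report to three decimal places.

Power ≈ 0.753

Standardized effect: d = |μ_{device A} − μ_{device B}| / σ = |579.1 − 648.8| / 66.9 = 1.0419
Noncentrality parameter: λ = d·√(n/2) = 1.0419 × √(10/2) = 2.3297
Two-sided α = 0.1 → critical value z_{0.05} = 1.645.
Power = Φ(λ − 1.645) + Φ(−λ − 1.645) = Φ(0.685) + Φ(-3.975) = 0.7533 + 0.0000 = 0.7533.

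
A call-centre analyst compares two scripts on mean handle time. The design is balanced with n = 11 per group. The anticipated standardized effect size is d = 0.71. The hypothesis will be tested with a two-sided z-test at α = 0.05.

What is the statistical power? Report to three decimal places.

Noncentrality parameter: δ = d·√(n/2) = 0.71 × √(11/2) = 1.6651
Two-sided α = 0.05 → critical value z_{0.025} = 1.960.
Power = Φ(δ − 1.960) + Φ(−δ − 1.960) = Φ(-0.295) + Φ(-3.625) = 0.3840 + 0.0001 = 0.3842.

Power ≈ 0.384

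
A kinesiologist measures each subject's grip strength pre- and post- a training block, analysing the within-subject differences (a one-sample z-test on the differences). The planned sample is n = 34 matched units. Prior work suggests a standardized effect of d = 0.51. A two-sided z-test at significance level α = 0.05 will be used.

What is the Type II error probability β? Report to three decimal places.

β ≈ 0.155

Noncentrality parameter: δ = d·√n = 0.51 × √34 = 2.9738
Critical value for a two-sided test at α = 0.05: z_{α/2} = 1.960.
Power = Φ(δ − 1.960) + Φ(−δ − 1.960) = Φ(1.014) + Φ(-4.934) = 0.8447 + 0.0000 = 0.8447.
Type II error: β = 1 − power = 1 − 0.8447 = 0.1553.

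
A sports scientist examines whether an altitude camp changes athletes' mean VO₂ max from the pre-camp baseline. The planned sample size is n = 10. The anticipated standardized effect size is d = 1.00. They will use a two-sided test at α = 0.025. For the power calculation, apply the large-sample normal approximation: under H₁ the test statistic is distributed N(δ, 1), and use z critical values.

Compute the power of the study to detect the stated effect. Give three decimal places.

Power ≈ 0.821

Noncentrality parameter: δ = d·√n = 1.00 × √10 = 3.1623
Critical value for a two-sided test at α = 0.025: z_{α/2} = 2.241.
Power = Φ(δ − 2.241) + Φ(−δ − 2.241) = Φ(0.921) + Φ(-5.404) = 0.8214 + 0.0000 = 0.8214.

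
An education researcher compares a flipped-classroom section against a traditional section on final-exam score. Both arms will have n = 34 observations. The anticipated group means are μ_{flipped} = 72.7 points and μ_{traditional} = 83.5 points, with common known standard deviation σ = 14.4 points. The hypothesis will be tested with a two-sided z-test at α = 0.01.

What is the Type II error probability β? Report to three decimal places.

Standardized effect: d = |μ_{flipped} − μ_{traditional}| / σ = |72.7 − 83.5| / 14.4 = 0.7500
Noncentrality parameter: δ = d·√(n/2) = 0.7500 × √(34/2) = 3.0923
Critical value for a two-sided test at α = 0.01: z_{α/2} = 2.576.
Power = Φ(δ − 2.576) + Φ(−δ − 2.576) = Φ(0.516) + Φ(-5.668) = 0.6972 + 0.0000 = 0.6972.
Type II error: β = 1 − power = 1 − 0.6972 = 0.3028.

β ≈ 0.303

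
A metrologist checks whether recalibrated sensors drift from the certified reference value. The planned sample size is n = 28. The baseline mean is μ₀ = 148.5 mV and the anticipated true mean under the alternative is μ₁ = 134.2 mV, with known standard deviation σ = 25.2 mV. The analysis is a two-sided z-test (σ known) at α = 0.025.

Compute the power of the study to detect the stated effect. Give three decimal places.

Power ≈ 0.777

Standardized effect: d = |μ₁ − μ₀| / σ = |134.2 − 148.5| / 25.2 = 0.5675
Noncentrality parameter: λ = d·√n = 0.5675 × √28 = 3.0027
Critical value for a two-sided test at α = 0.025: z_{α/2} = 2.241.
Power = Φ(λ − 2.241) + Φ(−λ − 2.241) = Φ(0.761) + Φ(-5.244) = 0.7768 + 0.0000 = 0.7768.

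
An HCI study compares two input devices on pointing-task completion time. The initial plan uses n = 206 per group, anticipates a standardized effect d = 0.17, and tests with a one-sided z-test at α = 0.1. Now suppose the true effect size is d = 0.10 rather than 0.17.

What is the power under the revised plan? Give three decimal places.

Power ≈ 0.395

With d = 0.10: δ = d·√(n/2) = 0.10 × √(206/2) = 1.0149. Critical value z_{0.1} = 1.282.
Revised power = Φ(δ − 1.282) = Φ(-0.267) = 0.3949.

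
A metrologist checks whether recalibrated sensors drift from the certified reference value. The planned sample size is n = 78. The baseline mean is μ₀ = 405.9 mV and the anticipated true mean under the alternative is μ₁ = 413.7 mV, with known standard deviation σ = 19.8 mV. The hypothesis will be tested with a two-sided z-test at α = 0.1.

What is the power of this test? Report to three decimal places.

Standardized effect: d = |μ₁ − μ₀| / σ = |413.7 − 405.9| / 19.8 = 0.3939
Noncentrality parameter: δ = d·√n = 0.3939 × √78 = 3.4792
Critical value for a two-sided test at α = 0.1: z_{α/2} = 1.645.
Power = Φ(δ − 1.645) + Φ(−δ − 1.645) = Φ(1.834) + Φ(-5.124) = 0.9667 + 0.0000 = 0.9667.

Power ≈ 0.967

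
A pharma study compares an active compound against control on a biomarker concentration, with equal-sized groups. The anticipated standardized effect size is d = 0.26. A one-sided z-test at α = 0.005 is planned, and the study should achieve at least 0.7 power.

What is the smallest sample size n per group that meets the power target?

Set Φ(δ − 2.576) = 0.7; then δ − 2.576 = Φ⁻¹(0.7) = 0.524, giving δ = 3.100.
δ = d·√(n/2) ⇒ n = 2(δ/d)² = 2 × (3.100 / 0.26)² = 284.36.
Rounding up, n = 285 per group.

n = 285 per group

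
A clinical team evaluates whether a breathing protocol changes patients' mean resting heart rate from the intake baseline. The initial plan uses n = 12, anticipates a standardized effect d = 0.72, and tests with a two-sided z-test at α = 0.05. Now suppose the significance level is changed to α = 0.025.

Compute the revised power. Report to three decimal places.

Power ≈ 0.600

δ = d·√n = 0.72 × √12 = 2.4942 (unchanged). New critical value: z_{0.0125} = 2.241.
Revised power = Φ(δ − 2.241) + Φ(−δ − 2.241) = Φ(0.253) + Φ(-4.736) = 0.5998 + 0.0000 = 0.5998.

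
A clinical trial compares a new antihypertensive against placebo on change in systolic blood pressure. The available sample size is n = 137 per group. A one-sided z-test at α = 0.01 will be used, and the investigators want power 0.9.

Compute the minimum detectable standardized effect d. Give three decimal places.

d ≈ 0.436

Required noncentrality: δ = z_{0.01} + z_{0.10} = 2.326 + 1.282 = 3.608.
δ = d·√(n/2) ⇒ d = δ/√(n/2) = 3.608/√(137/2) = 0.4359.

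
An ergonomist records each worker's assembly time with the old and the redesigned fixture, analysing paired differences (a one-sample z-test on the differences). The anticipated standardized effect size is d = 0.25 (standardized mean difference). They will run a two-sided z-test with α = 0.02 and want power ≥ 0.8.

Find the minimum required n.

n = 161

Set Φ(δ − 2.326) = 0.8; then δ − 2.326 = Φ⁻¹(0.8) = 0.842, giving δ = 3.168.
(For δ > 0 the lower-tail rejection region contributes negligibly to power, so the one-term inversion is standard.)
δ = d·√n ⇒ n = (δ/d)² = (3.168 / 0.25)² = 160.58.
Rounding up, n = 161.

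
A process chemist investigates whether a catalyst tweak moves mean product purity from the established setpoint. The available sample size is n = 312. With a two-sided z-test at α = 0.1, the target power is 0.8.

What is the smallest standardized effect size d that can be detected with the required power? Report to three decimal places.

d ≈ 0.141

Need Φ(δ − 1.645) = 0.8, so δ = 1.645 + 0.842 = 2.486.
(Lower-tail contribution to power is negligible for δ > 0.)
δ = d·√n ⇒ d = δ/√n = 2.486/√312 = 0.1408.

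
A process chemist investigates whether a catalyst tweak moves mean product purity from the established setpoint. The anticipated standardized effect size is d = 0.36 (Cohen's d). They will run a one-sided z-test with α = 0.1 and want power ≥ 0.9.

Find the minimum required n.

n = 51

For power 0.9 need Φ(δ − z_{0.1}) = 0.9, so δ = z_{0.1} + z_{0.10} = 1.282 + 1.282 = 2.563.
δ = d·√n ⇒ n = (δ/d)² = (2.563 / 0.36)² = 50.69.
Round up to the next whole unit.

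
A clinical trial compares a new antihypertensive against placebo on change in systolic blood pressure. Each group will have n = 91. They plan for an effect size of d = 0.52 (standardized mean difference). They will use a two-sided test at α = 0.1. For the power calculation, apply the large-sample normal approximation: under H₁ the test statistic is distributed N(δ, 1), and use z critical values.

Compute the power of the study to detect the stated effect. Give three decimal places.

Power ≈ 0.969

Noncentrality parameter: δ = d·√(n/2) = 0.52 × √(91/2) = 3.5076
Critical value for a two-sided test at α = 0.1: z_{α/2} = 1.645.
Power = Φ(δ − 1.645) + Φ(−δ − 1.645) = Φ(1.863) + Φ(-5.152) = 0.9688 + 0.0000 = 0.9688.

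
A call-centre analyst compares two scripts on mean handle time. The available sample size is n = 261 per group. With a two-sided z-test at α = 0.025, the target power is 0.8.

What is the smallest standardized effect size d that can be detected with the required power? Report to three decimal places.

d ≈ 0.270

Need Φ(δ − 2.241) = 0.8, so δ = 2.241 + 0.842 = 3.083.
(The second rejection-region term Φ(−δ − z_{α/2}) is negligible and dropped.)
δ = d·√(n/2) ⇒ d = δ/√(n/2) = 3.083/√(261/2) = 0.2699.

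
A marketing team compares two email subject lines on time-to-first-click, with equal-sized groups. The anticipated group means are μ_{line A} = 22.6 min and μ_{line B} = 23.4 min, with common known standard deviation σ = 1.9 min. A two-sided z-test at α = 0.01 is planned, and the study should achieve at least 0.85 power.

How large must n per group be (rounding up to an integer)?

n = 148 per group

Standardized effect: d = |μ_{line A} − μ_{line B}| / σ = |22.6 − 23.4| / 1.9 = 0.4211
For power 0.85 need Φ(δ − z_{0.005}) = 0.85, so δ = z_{0.005} + z_{0.15} = 2.576 + 1.036 = 3.612.
(The Φ(−δ − z_{α/2}) term is vanishingly small for δ > 0 and is dropped in the standard sample-size formula.)
δ = d·√(n/2) ⇒ n = 2(δ/d)² = 2 × (3.612 / 0.4211)² = 147.20.
Round up to the next whole unit.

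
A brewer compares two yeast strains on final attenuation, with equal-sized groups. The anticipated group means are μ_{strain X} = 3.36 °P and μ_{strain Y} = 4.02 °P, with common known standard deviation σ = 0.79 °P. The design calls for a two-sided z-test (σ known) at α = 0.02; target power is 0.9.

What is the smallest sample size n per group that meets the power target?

n = 38 per group

Standardized effect: d = |μ_{strain X} − μ_{strain Y}| / σ = |3.36 − 4.02| / 0.79 = 0.8354
Set Φ(δ − 2.326) = 0.9; then δ − 2.326 = Φ⁻¹(0.9) = 1.282, giving δ = 3.608.
(Ignoring the negligible lower-tail rejection probability gives the usual closed-form inversion.)
δ = d·√(n/2) ⇒ n = 2(δ/d)² = 2 × (3.608 / 0.8354)² = 37.30.
Rounding up, n = 38 per group.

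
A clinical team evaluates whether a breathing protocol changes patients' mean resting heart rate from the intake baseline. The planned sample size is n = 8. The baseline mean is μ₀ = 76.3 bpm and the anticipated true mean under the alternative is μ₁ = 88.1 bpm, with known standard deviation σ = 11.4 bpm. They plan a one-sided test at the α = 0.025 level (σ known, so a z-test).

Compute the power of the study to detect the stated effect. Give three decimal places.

Power ≈ 0.833

Standardized effect: d = |μ₁ − μ₀| / σ = |88.1 − 76.3| / 11.4 = 1.0351
Noncentrality parameter: δ = d·√n = 1.0351 × √8 = 2.9277
Critical value for a one-sided test at α = 0.025: z_α = 1.960.
Power = P(Z > 1.960 − δ) = Φ(0.968) = 0.8334.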